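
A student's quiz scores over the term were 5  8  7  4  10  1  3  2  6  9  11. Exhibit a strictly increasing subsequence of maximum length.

1, 3, 6, 9, 11

Patience tails give the LIS length; then backtrack through the dp parents:
5 → extends → [5]
8 → extends → [5, 8]
7 → replaces 8 → [5, 7]
4 → replaces 5 → [4, 7]
10 → extends → [4, 7, 10]
1 → replaces 4 → [1, 7, 10]
3 → replaces 7 → [1, 3, 10]
2 → replaces 3 → [1, 2, 10]
6 → replaces 10 → [1, 2, 6]
9 → extends → [1, 2, 6, 9]
11 → extends → [1, 2, 6, 9, 11]
Length 5; one witness is 1, 3, 6, 9, 11.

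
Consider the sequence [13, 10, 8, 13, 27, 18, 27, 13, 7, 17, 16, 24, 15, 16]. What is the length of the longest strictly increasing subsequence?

Track the smallest tail for each achievable length (strict):
13 → extends → [13]
10 → replaces 13 → [10]
8 → replaces 10 → [8]
13 → extends → [8, 13]
27 → extends → [8, 13, 27]
18 → replaces 27 → [8, 13, 18]
27 → extends → [8, 13, 18, 27]
13 → already a tail → [8, 13, 18, 27]
7 → replaces 8 → [7, 13, 18, 27]
17 → replaces 18 → [7, 13, 17, 27]
16 → replaces 17 → [7, 13, 16, 27]
24 → replaces 27 → [7, 13, 16, 24]
15 → replaces 16 → [7, 13, 15, 24]
16 → replaces 24 → [7, 13, 15, 16]
Four tails, so the longest strictly increasing subsequence has length 4 (e.g. 10, 13, 18, 27).

4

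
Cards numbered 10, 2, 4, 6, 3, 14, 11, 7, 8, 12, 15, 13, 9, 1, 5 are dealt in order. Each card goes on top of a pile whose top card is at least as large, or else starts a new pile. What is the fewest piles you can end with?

7

The minimum number of non-increasing subsequences covering a sequence equals the length of its longest strictly increasing subsequence.
LIS length is 7 (e.g. 2, 4, 6, 7, 8, 12, 15), so 7 piles are needed.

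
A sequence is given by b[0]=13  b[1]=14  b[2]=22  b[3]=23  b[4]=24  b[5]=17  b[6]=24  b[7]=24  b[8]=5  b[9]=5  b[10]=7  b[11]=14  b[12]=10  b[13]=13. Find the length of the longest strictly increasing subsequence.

Let dp[i] be the length of the longest such subsequence ending at index i:
i:      0  1  2  3  4  5  6  7  8  9 10 11 12 13
b[i]:  13 14 22 23 24 17 24 24  5  5  7 14 10 13
dp:     1  2  3  4  5  3  5  5  1  1  2  3  3  4
Maximum dp value is 5.

5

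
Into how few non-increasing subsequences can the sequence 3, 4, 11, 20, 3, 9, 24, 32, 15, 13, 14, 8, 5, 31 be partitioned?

The minimum number of non-increasing subsequences covering a sequence equals the length of its longest strictly increasing subsequence.
LIS length is 6 (e.g. 3, 4, 11, 20, 24, 32), so 6 piles are needed.

6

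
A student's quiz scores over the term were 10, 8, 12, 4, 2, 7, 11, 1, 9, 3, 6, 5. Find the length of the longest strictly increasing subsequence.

3

Track the smallest tail for each achievable length (strict):
10 → extends → [10]
8 → replaces 10 → [8]
12 → extends → [8, 12]
4 → replaces 8 → [4, 12]
2 → replaces 4 → [2, 12]
7 → replaces 12 → [2, 7]
11 → extends → [2, 7, 11]
1 → replaces 2 → [1, 7, 11]
9 → replaces 11 → [1, 7, 9]
3 → replaces 7 → [1, 3, 9]
6 → replaces 9 → [1, 3, 6]
5 → replaces 6 → [1, 3, 5]
Three tails, so the longest strictly increasing subsequence has length 3 (e.g. 4, 7, 11).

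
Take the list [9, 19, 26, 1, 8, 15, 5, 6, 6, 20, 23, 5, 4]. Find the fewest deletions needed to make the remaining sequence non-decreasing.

Fewest deletions = n − (longest non-decreasing subsequence).
i:      1  2  3  4  5  6  7  8  9 10 11 12 13
a[i]:   9 19 26  1  8 15  5  6  6 20 23  5  4
dp:     1  2  3  1  2  3  2  3  4  5  6  3  2
max dp = 6, so deletions = 13 − 6 = 7.

7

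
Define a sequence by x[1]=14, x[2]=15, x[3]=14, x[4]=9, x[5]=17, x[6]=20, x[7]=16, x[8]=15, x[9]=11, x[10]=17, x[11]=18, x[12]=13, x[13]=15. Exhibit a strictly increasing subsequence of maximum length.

14, 15, 16, 17, 18

Patience tails give the LIS length; then backtrack through the dp parents:
14 → extends → [14]
15 → extends → [14, 15]
14 → already a tail → [14, 15]
9 → replaces 14 → [9, 15]
17 → extends → [9, 15, 17]
20 → extends → [9, 15, 17, 20]
16 → replaces 17 → [9, 15, 16, 20]
15 → already a tail → [9, 15, 16, 20]
11 → replaces 15 → [9, 11, 16, 20]
17 → replaces 20 → [9, 11, 16, 17]
18 → extends → [9, 11, 16, 17, 18]
13 → replaces 16 → [9, 11, 13, 17, 18]
15 → replaces 17 → [9, 11, 13, 15, 18]
Length 5; one witness is 14, 15, 16, 17, 18.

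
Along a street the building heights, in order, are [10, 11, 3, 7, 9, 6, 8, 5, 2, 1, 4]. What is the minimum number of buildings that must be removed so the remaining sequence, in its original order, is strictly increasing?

8

Fewest deletions = n − (longest strictly increasing subsequence).
Patience tails:
10 → extends → [10]
11 → extends → [10, 11]
3 → replaces 10 → [3, 11]
7 → replaces 11 → [3, 7]
9 → extends → [3, 7, 9]
6 → replaces 7 → [3, 6, 9]
8 → replaces 9 → [3, 6, 8]
5 → replaces 6 → [3, 5, 8]
2 → replaces 3 → [2, 5, 8]
1 → replaces 2 → [1, 5, 8]
4 → replaces 5 → [1, 4, 8]
Longest strictly increasing subsequence has length 3, so deletions = 11 − 3 = 8.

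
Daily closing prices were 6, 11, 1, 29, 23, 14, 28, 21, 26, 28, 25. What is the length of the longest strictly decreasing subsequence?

4

Let dp[i] be the longest strictly decreasing subsequence ending at i:
i:      1  2  3  4  5  6  7  8  9 10 11
a[i]:   6 11  1 29 23 14 28 21 26 28 25
dp:     1  1  2  1  2  3  2  3  3  2  4
Maximum is 4.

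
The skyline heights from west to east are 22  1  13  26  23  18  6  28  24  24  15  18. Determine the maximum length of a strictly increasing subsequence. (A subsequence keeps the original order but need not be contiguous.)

4

Track the smallest tail for each achievable length (strict):
22 → extends → [22]
1 → replaces 22 → [1]
13 → extends → [1, 13]
26 → extends → [1, 13, 26]
23 → replaces 26 → [1, 13, 23]
18 → replaces 23 → [1, 13, 18]
6 → replaces 13 → [1, 6, 18]
28 → extends → [1, 6, 18, 28]
24 → replaces 28 → [1, 6, 18, 24]
24 → already a tail → [1, 6, 18, 24]
15 → replaces 18 → [1, 6, 15, 24]
18 → replaces 24 → [1, 6, 15, 18]
Four tails, so the longest strictly increasing subsequence has length 4 (e.g. 1, 13, 26, 28).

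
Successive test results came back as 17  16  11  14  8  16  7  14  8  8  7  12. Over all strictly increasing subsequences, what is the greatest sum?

Let S[i] be the best sum of a strictly increasing subsequence ending at i:
i:      1  2  3  4  5  6  7  8  9 10 11 12
a[i]:  17 16 11 14  8 16  7 14  8  8  7 12
S:     17 16 11 25  8 41  7 25 15 15  7 27
Maximum is 41 (e.g. 11 + 14 + 16).

41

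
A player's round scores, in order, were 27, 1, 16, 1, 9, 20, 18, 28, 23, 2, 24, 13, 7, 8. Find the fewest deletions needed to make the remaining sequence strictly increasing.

Fewest deletions = n − (longest strictly increasing subsequence).
Patience tails:
27 → extends → [27]
1 → replaces 27 → [1]
16 → extends → [1, 16]
1 → already a tail → [1, 16]
9 → replaces 16 → [1, 9]
20 → extends → [1, 9, 20]
18 → replaces 20 → [1, 9, 18]
28 → extends → [1, 9, 18, 28]
23 → replaces 28 → [1, 9, 18, 23]
2 → replaces 9 → [1, 2, 18, 23]
24 → extends → [1, 2, 18, 23, 24]
13 → replaces 18 → [1, 2, 13, 23, 24]
7 → replaces 13 → [1, 2, 7, 23, 24]
8 → replaces 23 → [1, 2, 7, 8, 24]
Longest strictly increasing subsequence has length 5, so deletions = 14 − 5 = 9.

9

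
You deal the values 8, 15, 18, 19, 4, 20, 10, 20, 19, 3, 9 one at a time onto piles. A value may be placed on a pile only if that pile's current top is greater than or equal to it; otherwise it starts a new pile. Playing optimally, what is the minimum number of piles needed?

Place each on the leftmost legal pile:
8 → new pile 1 (tops now [8])
15 → new pile 2 (tops now [8, 15])
18 → new pile 3 (tops now [8, 15, 18])
19 → new pile 4 (tops now [8, 15, 18, 19])
4 → pile 1 (tops now [4, 15, 18, 19])
20 → new pile 5 (tops now [4, 15, 18, 19, 20])
10 → pile 2 (tops now [4, 10, 18, 19, 20])
20 → pile 5 (tops now [4, 10, 18, 19, 20])
19 → pile 4 (tops now [4, 10, 18, 19, 20])
3 → pile 1 (tops now [3, 10, 18, 19, 20])
9 → pile 2 (tops now [3, 9, 18, 19, 20])
Five piles.

5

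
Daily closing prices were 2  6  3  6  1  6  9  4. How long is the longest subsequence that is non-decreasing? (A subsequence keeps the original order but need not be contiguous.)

5

Track the smallest tail for each achievable length (allowing ties):
2 → extends → [2]
6 → extends → [2, 6]
3 → replaces 6 → [2, 3]
6 → extends → [2, 3, 6]
1 → replaces 2 → [1, 3, 6]
6 → extends → [1, 3, 6, 6]
9 → extends → [1, 3, 6, 6, 9]
4 → replaces 6 → [1, 3, 4, 6, 9]
Five tails, so the longest non-decreasing subsequence has length 5 (e.g. 2, 6, 6, 6, 9).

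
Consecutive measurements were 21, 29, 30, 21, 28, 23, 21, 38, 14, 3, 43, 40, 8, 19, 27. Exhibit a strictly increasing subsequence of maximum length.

Patience tails give the LIS length; then backtrack through the dp parents:
21 → extends → [21]
29 → extends → [21, 29]
30 → extends → [21, 29, 30]
21 → already a tail → [21, 29, 30]
28 → replaces 29 → [21, 28, 30]
23 → replaces 28 → [21, 23, 30]
21 → already a tail → [21, 23, 30]
38 → extends → [21, 23, 30, 38]
14 → replaces 21 → [14, 23, 30, 38]
3 → replaces 14 → [3, 23, 30, 38]
43 → extends → [3, 23, 30, 38, 43]
40 → replaces 43 → [3, 23, 30, 38, 40]
8 → replaces 23 → [3, 8, 30, 38, 40]
19 → replaces 30 → [3, 8, 19, 38, 40]
27 → replaces 38 → [3, 8, 19, 27, 40]
Length 5; one witness is 21, 29, 30, 38, 43.

21, 29, 30, 38, 43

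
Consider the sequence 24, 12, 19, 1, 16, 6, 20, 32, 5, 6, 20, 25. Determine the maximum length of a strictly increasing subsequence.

5

Let dp[i] be the length of the longest such subsequence ending at index i:
i:      1  2  3  4  5  6  7  8  9 10 11 12
a[i]:  24 12 19  1 16  6 20 32  5  6 20 25
dp:     1  1  2  1  2  2  3  4  2  3  4  5
Maximum dp value is 5.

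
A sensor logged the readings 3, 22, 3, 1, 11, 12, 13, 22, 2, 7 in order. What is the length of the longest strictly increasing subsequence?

5

Track the smallest tail for each achievable length (strict):
3 → extends → [3]
22 → extends → [3, 22]
3 → already a tail → [3, 22]
1 → replaces 3 → [1, 22]
11 → replaces 22 → [1, 11]
12 → extends → [1, 11, 12]
13 → extends → [1, 11, 12, 13]
22 → extends → [1, 11, 12, 13, 22]
2 → replaces 11 → [1, 2, 12, 13, 22]
7 → replaces 12 → [1, 2, 7, 13, 22]
Five tails, so the longest strictly increasing subsequence has length 5 (e.g. 3, 11, 12, 13, 22).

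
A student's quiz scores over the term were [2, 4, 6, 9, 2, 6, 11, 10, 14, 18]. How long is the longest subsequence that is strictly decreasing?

2

Let dp[i] be the longest strictly decreasing subsequence ending at i:
i:      1  2  3  4  5  6  7  8  9 10
a[i]:   2  4  6  9  2  6 11 10 14 18
dp:     1  1  1  1  2  2  1  2  1  1
Maximum is 2.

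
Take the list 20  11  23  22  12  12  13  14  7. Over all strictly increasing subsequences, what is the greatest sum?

50

Let S[i] be the best sum of a strictly increasing subsequence ending at i:
i:      1  2  3  4  5  6  7  8  9
a[i]:  20 11 23 22 12 12 13 14  7
S:     20 11 43 42 23 23 36 50  7
Maximum is 50 (e.g. 11 + 12 + 13 + 14).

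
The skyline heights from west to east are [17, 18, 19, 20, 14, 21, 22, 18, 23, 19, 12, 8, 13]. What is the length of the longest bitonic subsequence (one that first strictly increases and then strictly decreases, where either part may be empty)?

inc[i] = longest strictly increasing subsequence ending at i; dec[i] = longest strictly decreasing subsequence starting at i:
i:      1  2  3  4  5  6  7  8  9 10 11 12 13
a[i]:  17 18 19 20 14 21 22 18 23 19 12  8 13
inc:    1  2  3  4  1  5  6  2  7  3  1  1  2
dec:    4  4  4  4  3  4  4  3  4  3  2  1  1
Best peak at i=9 (value 23): inc=7, dec=4, length 7+4−1 = 10.

10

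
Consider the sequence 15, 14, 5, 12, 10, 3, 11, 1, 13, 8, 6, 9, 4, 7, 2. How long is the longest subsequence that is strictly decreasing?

8

Negate each value so 'decreasing' becomes 'increasing', then run patience tails on the negated sequence:
-15 → extends → [-15]
-14 → extends → [-15, -14]
-5 → extends → [-15, -14, -5]
-12 → replaces -5 → [-15, -14, -12]
-10 → extends → [-15, -14, -12, -10]
-3 → extends → [-15, -14, -12, -10, -3]
-11 → replaces -10 → [-15, -14, -12, -11, -3]
-1 → extends → [-15, -14, -12, -11, -3, -1]
-13 → replaces -12 → [-15, -14, -13, -11, -3, -1]
-8 → replaces -3 → [-15, -14, -13, -11, -8, -1]
-6 → replaces -1 → [-15, -14, -13, -11, -8, -6]
-9 → replaces -8 → [-15, -14, -13, -11, -9, -6]
-4 → extends → [-15, -14, -13, -11, -9, -6, -4]
-7 → replaces -6 → [-15, -14, -13, -11, -9, -7, -4]
-2 → extends → [-15, -14, -13, -11, -9, -7, -4, -2]
Eight tails, so the longest strictly decreasing subsequence of the original has length 8.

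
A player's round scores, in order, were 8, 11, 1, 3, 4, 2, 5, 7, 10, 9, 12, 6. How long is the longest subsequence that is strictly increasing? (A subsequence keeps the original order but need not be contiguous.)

Track the smallest tail for each achievable length (strict):
8 → extends → [8]
11 → extends → [8, 11]
1 → replaces 8 → [1, 11]
3 → replaces 11 → [1, 3]
4 → extends → [1, 3, 4]
2 → replaces 3 → [1, 2, 4]
5 → extends → [1, 2, 4, 5]
7 → extends → [1, 2, 4, 5, 7]
10 → extends → [1, 2, 4, 5, 7, 10]
9 → replaces 10 → [1, 2, 4, 5, 7, 9]
12 → extends → [1, 2, 4, 5, 7, 9, 12]
6 → replaces 7 → [1, 2, 4, 5, 6, 9, 12]
Seven tails, so the longest strictly increasing subsequence has length 7 (e.g. 1, 3, 4, 5, 7, 10, 12).

7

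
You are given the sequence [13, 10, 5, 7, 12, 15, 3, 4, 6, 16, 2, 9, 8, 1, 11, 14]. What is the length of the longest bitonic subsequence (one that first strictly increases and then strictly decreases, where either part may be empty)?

8

inc[i] = longest strictly increasing subsequence ending at i; dec[i] = longest strictly decreasing subsequence starting at i:
i:      1  2  3  4  5  6  7  8  9 10 11 12 13 14 15 16
a[i]:  13 10  5  7 12 15  3  4  6 16  2  9  8  1 11 14
inc:    1  1  1  2  3  4  1  2  3  5  1  4  4  1  5  6
dec:    6  5  4  4  4  4  3  3  3  4  2  3  2  1  1  1
Best peak at i=10 (value 16): inc=5, dec=4, length 5+4−1 = 8.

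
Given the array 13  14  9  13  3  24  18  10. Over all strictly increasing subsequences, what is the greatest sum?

51

Let S[i] be the best sum of a strictly increasing subsequence ending at i:
i:      1  2  3  4  5  6  7  8
a[i]:  13 14  9 13  3 24 18 10
S:     13 27  9 22  3 51 45 19
Maximum is 51 (e.g. 13 + 14 + 24).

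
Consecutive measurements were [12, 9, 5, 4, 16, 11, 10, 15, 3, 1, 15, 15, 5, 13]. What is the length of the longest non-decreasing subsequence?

Track the smallest tail for each achievable length (allowing ties):
12 → extends → [12]
9 → replaces 12 → [9]
5 → replaces 9 → [5]
4 → replaces 5 → [4]
16 → extends → [4, 16]
11 → replaces 16 → [4, 11]
10 → replaces 11 → [4, 10]
15 → extends → [4, 10, 15]
3 → replaces 4 → [3, 10, 15]
1 → replaces 3 → [1, 10, 15]
15 → extends → [1, 10, 15, 15]
15 → extends → [1, 10, 15, 15, 15]
5 → replaces 10 → [1, 5, 15, 15, 15]
13 → replaces 15 → [1, 5, 13, 15, 15]
Five tails, so the longest non-decreasing subsequence has length 5 (e.g. 9, 11, 15, 15, 15).

5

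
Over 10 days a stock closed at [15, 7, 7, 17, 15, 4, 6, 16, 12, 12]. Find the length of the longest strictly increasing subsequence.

3

Track the smallest tail for each achievable length (strict):
15 → extends → [15]
7 → replaces 15 → [7]
7 → already a tail → [7]
17 → extends → [7, 17]
15 → replaces 17 → [7, 15]
4 → replaces 7 → [4, 15]
6 → replaces 15 → [4, 6]
16 → extends → [4, 6, 16]
12 → replaces 16 → [4, 6, 12]
12 → already a tail → [4, 6, 12]
Three tails, so the longest strictly increasing subsequence has length 3 (e.g. 7, 15, 16).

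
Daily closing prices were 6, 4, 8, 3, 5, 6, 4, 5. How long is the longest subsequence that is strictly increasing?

3

Track the smallest tail for each achievable length (strict):
6 → extends → [6]
4 → replaces 6 → [4]
8 → extends → [4, 8]
3 → replaces 4 → [3, 8]
5 → replaces 8 → [3, 5]
6 → extends → [3, 5, 6]
4 → replaces 5 → [3, 4, 6]
5 → replaces 6 → [3, 4, 5]
Three tails, so the longest strictly increasing subsequence has length 3 (e.g. 4, 5, 6).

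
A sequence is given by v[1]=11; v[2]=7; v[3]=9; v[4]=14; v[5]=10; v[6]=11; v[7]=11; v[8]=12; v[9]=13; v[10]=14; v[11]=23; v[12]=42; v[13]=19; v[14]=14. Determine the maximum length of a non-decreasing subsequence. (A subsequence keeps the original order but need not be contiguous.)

Let dp[i] be the length of the longest such subsequence ending at index i:
i:      1  2  3  4  5  6  7  8  9 10 11 12 13 14
v[i]:  11  7  9 14 10 11 11 12 13 14 23 42 19 14
dp:     1  1  2  3  3  4  5  6  7  8  9 10  9  9
Maximum dp value is 10.

10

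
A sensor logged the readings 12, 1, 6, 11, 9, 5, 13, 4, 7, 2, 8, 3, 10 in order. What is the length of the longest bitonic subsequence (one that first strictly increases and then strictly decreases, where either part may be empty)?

7

inc[i] = longest strictly increasing subsequence ending at i; dec[i] = longest strictly decreasing subsequence starting at i:
i:      1  2  3  4  5  6  7  8  9 10 11 12 13
a[i]:  12  1  6 11  9  5 13  4  7  2  8  3 10
inc:    1  1  2  3  3  2  4  2  3  2  4  3  5
dec:    6  1  4  5  4  3  3  2  2  1  2  1  1
Best peak at i=4 (value 11): inc=3, dec=5, length 3+5−1 = 7.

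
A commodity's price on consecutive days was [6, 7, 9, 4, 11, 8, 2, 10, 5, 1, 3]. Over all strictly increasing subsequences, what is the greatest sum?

Let S[i] be the best sum of a strictly increasing subsequence ending at i:
i:      1  2  3  4  5  6  7  8  9 10 11
a[i]:   6  7  9  4 11  8  2 10  5  1  3
S:      6 13 22  4 33 21  2 32  9  1  5
Maximum is 33 (e.g. 6 + 7 + 9 + 11).

33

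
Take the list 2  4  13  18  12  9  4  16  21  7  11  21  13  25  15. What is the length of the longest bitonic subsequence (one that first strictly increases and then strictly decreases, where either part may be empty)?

inc[i] = longest strictly increasing subsequence ending at i; dec[i] = longest strictly decreasing subsequence starting at i:
i:      1  2  3  4  5  6  7  8  9 10 11 12 13 14 15
a[i]:   2  4 13 18 12  9  4 16 21  7 11 21 13 25 15
inc:    1  2  3  4  3  3  2  4  5  3  4  5  5  6  6
dec:    1  1  4  4  3  2  1  2  2  1  1  2  1  2  1
Best peak at i=4 (value 18): inc=4, dec=4, length 4+4−1 = 7.

7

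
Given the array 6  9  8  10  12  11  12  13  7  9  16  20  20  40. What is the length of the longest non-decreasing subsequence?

10

Track the smallest tail for each achievable length (allowing ties):
6 → extends → [6]
9 → extends → [6, 9]
8 → replaces 9 → [6, 8]
10 → extends → [6, 8, 10]
12 → extends → [6, 8, 10, 12]
11 → replaces 12 → [6, 8, 10, 11]
12 → extends → [6, 8, 10, 11, 12]
13 → extends → [6, 8, 10, 11, 12, 13]
7 → replaces 8 → [6, 7, 10, 11, 12, 13]
9 → replaces 10 → [6, 7, 9, 11, 12, 13]
16 → extends → [6, 7, 9, 11, 12, 13, 16]
20 → extends → [6, 7, 9, 11, 12, 13, 16, 20]
20 → extends → [6, 7, 9, 11, 12, 13, 16, 20, 20]
40 → extends → [6, 7, 9, 11, 12, 13, 16, 20, 20, 40]
Ten tails, so the longest non-decreasing subsequence has length 10 (e.g. 6, 9, 10, 12, 12, 13, 16, 20, 20, 40).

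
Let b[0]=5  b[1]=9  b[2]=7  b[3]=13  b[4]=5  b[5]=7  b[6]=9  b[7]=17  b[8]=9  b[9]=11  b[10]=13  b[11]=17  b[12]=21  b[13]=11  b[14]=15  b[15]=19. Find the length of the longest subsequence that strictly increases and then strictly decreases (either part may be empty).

inc[i] = longest strictly increasing subsequence ending at i; dec[i] = longest strictly decreasing subsequence starting at i:
i:      0  1  2  3  4  5  6  7  8  9 10 11 12 13 14 15
b[i]:   5  9  7 13  5  7  9 17  9 11 13 17 21 11 15 19
inc:    1  2  2  3  1  2  3  4  3  4  5  6  7  4  6  7
dec:    1  3  2  2  1  1  1  3  1  1  2  2  2  1  1  1
Best peak at i=12 (value 21): inc=7, dec=2, length 7+2−1 = 8.

8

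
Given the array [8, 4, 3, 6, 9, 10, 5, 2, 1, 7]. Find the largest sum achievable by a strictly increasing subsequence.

Let S[i] be the best sum of a strictly increasing subsequence ending at i:
i:      1  2  3  4  5  6  7  8  9 10
a[i]:   8  4  3  6  9 10  5  2  1  7
S:      8  4  3 10 19 29  9  2  1 17
Maximum is 29 (e.g. 4 + 6 + 9 + 10).

29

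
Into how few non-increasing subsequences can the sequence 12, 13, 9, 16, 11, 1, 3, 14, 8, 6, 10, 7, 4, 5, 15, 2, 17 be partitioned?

The minimum number of non-increasing subsequences covering a sequence equals the length of its longest strictly increasing subsequence.
LIS length is 6 (e.g. 1, 3, 8, 10, 15, 17), so 6 piles are needed.

6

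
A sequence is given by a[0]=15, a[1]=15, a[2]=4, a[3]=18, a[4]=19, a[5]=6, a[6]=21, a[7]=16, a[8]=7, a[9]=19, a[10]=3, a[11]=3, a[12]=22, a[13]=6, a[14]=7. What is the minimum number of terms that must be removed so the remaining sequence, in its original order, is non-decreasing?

9

Fewest deletions = n − (longest non-decreasing subsequence).
Patience tails:
15 → extends → [15]
15 → extends → [15, 15]
4 → replaces 15 → [4, 15]
18 → extends → [4, 15, 18]
19 → extends → [4, 15, 18, 19]
6 → replaces 15 → [4, 6, 18, 19]
21 → extends → [4, 6, 18, 19, 21]
16 → replaces 18 → [4, 6, 16, 19, 21]
7 → replaces 16 → [4, 6, 7, 19, 21]
19 → replaces 21 → [4, 6, 7, 19, 19]
3 → replaces 4 → [3, 6, 7, 19, 19]
3 → replaces 6 → [3, 3, 7, 19, 19]
22 → extends → [3, 3, 7, 19, 19, 22]
6 → replaces 7 → [3, 3, 6, 19, 19, 22]
7 → replaces 19 → [3, 3, 6, 7, 19, 22]
Longest non-decreasing subsequence has length 6, so deletions = 15 − 6 = 9.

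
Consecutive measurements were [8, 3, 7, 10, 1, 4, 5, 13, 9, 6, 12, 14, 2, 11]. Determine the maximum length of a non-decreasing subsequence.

6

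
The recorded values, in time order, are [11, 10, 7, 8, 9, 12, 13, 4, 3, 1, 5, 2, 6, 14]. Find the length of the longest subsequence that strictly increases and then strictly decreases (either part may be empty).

inc[i] = longest strictly increasing subsequence ending at i; dec[i] = longest strictly decreasing subsequence starting at i:
i:      1  2  3  4  5  6  7  8  9 10 11 12 13 14
a[i]:  11 10  7  8  9 12 13  4  3  1  5  2  6 14
inc:    1  1  1  2  3  4  5  1  1  1  2  2  3  6
dec:    6  5  4  4  4  4  4  3  2  1  2  1  1  1
Best peak at i=7 (value 13): inc=5, dec=4, length 5+4−1 = 8.

8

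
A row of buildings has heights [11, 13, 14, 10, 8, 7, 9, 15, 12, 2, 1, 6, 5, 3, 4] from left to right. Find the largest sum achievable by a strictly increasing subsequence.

53

Let S[i] be the best sum of a strictly increasing subsequence ending at i:
i:      1  2  3  4  5  6  7  8  9 10 11 12 13 14 15
a[i]:  11 13 14 10  8  7  9 15 12  2  1  6  5  3  4
S:     11 24 38 10  8  7 17 53 29  2  1  8  7  5  9
Maximum is 53 (e.g. 11 + 13 + 14 + 15).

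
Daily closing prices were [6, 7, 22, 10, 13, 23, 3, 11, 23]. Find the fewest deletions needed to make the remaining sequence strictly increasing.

Fewest deletions = n − (longest strictly increasing subsequence).
Patience tails:
6 → extends → [6]
7 → extends → [6, 7]
22 → extends → [6, 7, 22]
10 → replaces 22 → [6, 7, 10]
13 → extends → [6, 7, 10, 13]
23 → extends → [6, 7, 10, 13, 23]
3 → replaces 6 → [3, 7, 10, 13, 23]
11 → replaces 13 → [3, 7, 10, 11, 23]
23 → already a tail → [3, 7, 10, 11, 23]
Longest strictly increasing subsequence has length 5, so deletions = 9 − 5 = 4.

4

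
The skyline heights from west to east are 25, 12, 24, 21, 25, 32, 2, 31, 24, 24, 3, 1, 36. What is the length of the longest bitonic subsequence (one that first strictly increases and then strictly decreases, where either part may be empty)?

inc[i] = longest strictly increasing subsequence ending at i; dec[i] = longest strictly decreasing subsequence starting at i:
i:      1  2  3  4  5  6  7  8  9 10 11 12 13
a[i]:  25 12 24 21 25 32  2 31 24 24  3  1 36
inc:    1  1  2  2  3  4  1  4  3  3  2  1  5
dec:    5  3  4  3  4  5  2  4  3  3  2  1  1
Best peak at i=6 (value 32): inc=4, dec=5, length 4+5−1 = 8.

8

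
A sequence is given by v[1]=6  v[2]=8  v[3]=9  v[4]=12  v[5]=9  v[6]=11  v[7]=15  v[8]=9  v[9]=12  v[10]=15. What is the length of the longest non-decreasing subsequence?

7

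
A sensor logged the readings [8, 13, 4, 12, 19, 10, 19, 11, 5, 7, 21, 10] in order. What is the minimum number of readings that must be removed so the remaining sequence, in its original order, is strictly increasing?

8

Fewest deletions = n − (longest strictly increasing subsequence).
Patience tails:
8 → extends → [8]
13 → extends → [8, 13]
4 → replaces 8 → [4, 13]
12 → replaces 13 → [4, 12]
19 → extends → [4, 12, 19]
10 → replaces 12 → [4, 10, 19]
19 → already a tail → [4, 10, 19]
11 → replaces 19 → [4, 10, 11]
5 → replaces 10 → [4, 5, 11]
7 → replaces 11 → [4, 5, 7]
21 → extends → [4, 5, 7, 21]
10 → replaces 21 → [4, 5, 7, 10]
Longest strictly increasing subsequence has length 4, so deletions = 12 − 4 = 8.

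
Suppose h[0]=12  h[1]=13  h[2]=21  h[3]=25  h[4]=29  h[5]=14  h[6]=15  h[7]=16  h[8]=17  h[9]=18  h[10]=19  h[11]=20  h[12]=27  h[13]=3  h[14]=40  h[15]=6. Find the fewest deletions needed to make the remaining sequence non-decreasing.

Fewest deletions = n − (longest non-decreasing subsequence).
Patience tails:
12 → extends → [12]
13 → extends → [12, 13]
21 → extends → [12, 13, 21]
25 → extends → [12, 13, 21, 25]
29 → extends → [12, 13, 21, 25, 29]
14 → replaces 21 → [12, 13, 14, 25, 29]
15 → replaces 25 → [12, 13, 14, 15, 29]
16 → replaces 29 → [12, 13, 14, 15, 16]
17 → extends → [12, 13, 14, 15, 16, 17]
18 → extends → [12, 13, 14, 15, 16, 17, 18]
19 → extends → [12, 13, 14, 15, 16, 17, 18, 19]
20 → extends → [12, 13, 14, 15, 16, 17, 18, 19, 20]
27 → extends → [12, 13, 14, 15, 16, 17, 18, 19, 20, 27]
3 → replaces 12 → [3, 13, 14, 15, 16, 17, 18, 19, 20, 27]
40 → extends → [3, 13, 14, 15, 16, 17, 18, 19, 20, 27, 40]
6 → replaces 13 → [3, 6, 14, 15, 16, 17, 18, 19, 20, 27, 40]
Longest non-decreasing subsequence has length 11, so deletions = 16 − 11 = 5.

5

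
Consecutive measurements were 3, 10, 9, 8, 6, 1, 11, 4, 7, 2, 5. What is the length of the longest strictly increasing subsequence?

3

Let dp[i] be the length of the longest such subsequence ending at index i:
i:      1  2  3  4  5  6  7  8  9 10 11
a[i]:   3 10  9  8  6  1 11  4  7  2  5
dp:     1  2  2  2  2  1  3  2  3  2  3
Maximum dp value is 3.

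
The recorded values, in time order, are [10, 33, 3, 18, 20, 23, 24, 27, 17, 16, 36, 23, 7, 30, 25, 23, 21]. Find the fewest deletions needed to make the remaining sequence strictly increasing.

Fewest deletions = n − (longest strictly increasing subsequence).
i:      1  2  3  4  5  6  7  8  9 10 11 12 13 14 15 16 17
a[i]:  10 33  3 18 20 23 24 27 17 16 36 23  7 30 25 23 21
dp:     1  2  1  2  3  4  5  6  2  2  7  4  2  7  6  4  4
max dp = 7, so deletions = 17 − 7 = 10.

10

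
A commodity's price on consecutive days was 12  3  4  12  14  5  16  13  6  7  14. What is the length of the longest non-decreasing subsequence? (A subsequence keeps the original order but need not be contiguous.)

Track the smallest tail for each achievable length (allowing ties):
12 → extends → [12]
3 → replaces 12 → [3]
4 → extends → [3, 4]
12 → extends → [3, 4, 12]
14 → extends → [3, 4, 12, 14]
5 → replaces 12 → [3, 4, 5, 14]
16 → extends → [3, 4, 5, 14, 16]
13 → replaces 14 → [3, 4, 5, 13, 16]
6 → replaces 13 → [3, 4, 5, 6, 16]
7 → replaces 16 → [3, 4, 5, 6, 7]
14 → extends → [3, 4, 5, 6, 7, 14]
Six tails, so the longest non-decreasing subsequence has length 6 (e.g. 3, 4, 5, 6, 7, 14).

6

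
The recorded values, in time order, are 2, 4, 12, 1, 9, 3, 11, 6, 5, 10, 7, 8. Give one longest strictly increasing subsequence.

2, 4, 6, 7, 8

Patience tails give the LIS length; then backtrack through the dp parents:
2 → extends → [2]
4 → extends → [2, 4]
12 → extends → [2, 4, 12]
1 → replaces 2 → [1, 4, 12]
9 → replaces 12 → [1, 4, 9]
3 → replaces 4 → [1, 3, 9]
11 → extends → [1, 3, 9, 11]
6 → replaces 9 → [1, 3, 6, 11]
5 → replaces 6 → [1, 3, 5, 11]
10 → replaces 11 → [1, 3, 5, 10]
7 → replaces 10 → [1, 3, 5, 7]
8 → extends → [1, 3, 5, 7, 8]
Length 5; one witness is 2, 4, 6, 7, 8.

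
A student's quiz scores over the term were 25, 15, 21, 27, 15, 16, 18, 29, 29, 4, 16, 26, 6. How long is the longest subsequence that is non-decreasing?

6

Let dp[i] be the length of the longest such subsequence ending at index i:
i:      1  2  3  4  5  6  7  8  9 10 11 12 13
a[i]:  25 15 21 27 15 16 18 29 29  4 16 26  6
dp:     1  1  2  3  2  3  4  5  6  1  4  5  2
Maximum dp value is 6.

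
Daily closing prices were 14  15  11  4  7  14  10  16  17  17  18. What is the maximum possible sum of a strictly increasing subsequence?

Let S[i] be the best sum of a strictly increasing subsequence ending at i:
i:      1  2  3  4  5  6  7  8  9 10 11
a[i]:  14 15 11  4  7 14 10 16 17 17 18
S:     14 29 11  4 11 25 21 45 62 62 80
Maximum is 80 (e.g. 14 + 15 + 16 + 17 + 18).

80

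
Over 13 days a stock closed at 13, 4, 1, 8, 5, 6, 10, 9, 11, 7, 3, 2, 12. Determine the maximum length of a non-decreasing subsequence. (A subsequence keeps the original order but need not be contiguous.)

6

Track the smallest tail for each achievable length (allowing ties):
13 → extends → [13]
4 → replaces 13 → [4]
1 → replaces 4 → [1]
8 → extends → [1, 8]
5 → replaces 8 → [1, 5]
6 → extends → [1, 5, 6]
10 → extends → [1, 5, 6, 10]
9 → replaces 10 → [1, 5, 6, 9]
11 → extends → [1, 5, 6, 9, 11]
7 → replaces 9 → [1, 5, 6, 7, 11]
3 → replaces 5 → [1, 3, 6, 7, 11]
2 → replaces 3 → [1, 2, 6, 7, 11]
12 → extends → [1, 2, 6, 7, 11, 12]
Six tails, so the longest non-decreasing subsequence has length 6 (e.g. 4, 5, 6, 10, 11, 12).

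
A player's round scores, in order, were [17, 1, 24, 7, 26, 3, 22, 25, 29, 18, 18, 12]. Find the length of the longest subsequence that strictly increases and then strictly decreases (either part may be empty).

7

inc[i] = longest strictly increasing subsequence ending at i; dec[i] = longest strictly decreasing subsequence starting at i:
i:      1  2  3  4  5  6  7  8  9 10 11 12
a[i]:  17  1 24  7 26  3 22 25 29 18 18 12
inc:    1  1  2  2  3  2  3  4  5  3  3  3
dec:    3  1  4  2  4  1  3  3  3  2  2  1
Best peak at i=9 (value 29): inc=5, dec=3, length 5+3−1 = 7.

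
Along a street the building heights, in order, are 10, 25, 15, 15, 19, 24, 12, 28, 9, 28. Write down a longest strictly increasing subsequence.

Patience tails give the LIS length; then backtrack through the dp parents:
10 → extends → [10]
25 → extends → [10, 25]
15 → replaces 25 → [10, 15]
15 → already a tail → [10, 15]
19 → extends → [10, 15, 19]
24 → extends → [10, 15, 19, 24]
12 → replaces 15 → [10, 12, 19, 24]
28 → extends → [10, 12, 19, 24, 28]
9 → replaces 10 → [9, 12, 19, 24, 28]
28 → already a tail → [9, 12, 19, 24, 28]
Length 5; one witness is 10, 15, 19, 24, 28.

10, 15, 19, 24, 28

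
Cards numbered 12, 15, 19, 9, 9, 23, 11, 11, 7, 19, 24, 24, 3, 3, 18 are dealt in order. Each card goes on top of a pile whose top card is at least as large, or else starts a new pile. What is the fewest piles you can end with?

The minimum number of non-increasing subsequences covering a sequence equals the length of its longest strictly increasing subsequence.
LIS length is 5 (e.g. 12, 15, 19, 23, 24), so 5 piles are needed.

5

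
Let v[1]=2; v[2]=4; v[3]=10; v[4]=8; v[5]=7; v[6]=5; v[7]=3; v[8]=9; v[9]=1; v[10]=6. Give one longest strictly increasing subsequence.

2, 4, 8, 9

Patience tails give the LIS length; then backtrack through the dp parents:
2 → extends → [2]
4 → extends → [2, 4]
10 → extends → [2, 4, 10]
8 → replaces 10 → [2, 4, 8]
7 → replaces 8 → [2, 4, 7]
5 → replaces 7 → [2, 4, 5]
3 → replaces 4 → [2, 3, 5]
9 → extends → [2, 3, 5, 9]
1 → replaces 2 → [1, 3, 5, 9]
6 → replaces 9 → [1, 3, 5, 6]
Length 4; one witness is 2, 4, 8, 9.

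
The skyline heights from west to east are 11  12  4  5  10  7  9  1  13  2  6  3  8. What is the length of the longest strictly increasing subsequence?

Track the smallest tail for each achievable length (strict):
11 → extends → [11]
12 → extends → [11, 12]
4 → replaces 11 → [4, 12]
5 → replaces 12 → [4, 5]
10 → extends → [4, 5, 10]
7 → replaces 10 → [4, 5, 7]
9 → extends → [4, 5, 7, 9]
1 → replaces 4 → [1, 5, 7, 9]
13 → extends → [1, 5, 7, 9, 13]
2 → replaces 5 → [1, 2, 7, 9, 13]
6 → replaces 7 → [1, 2, 6, 9, 13]
3 → replaces 6 → [1, 2, 3, 9, 13]
8 → replaces 9 → [1, 2, 3, 8, 13]
Five tails, so the longest strictly increasing subsequence has length 5 (e.g. 4, 5, 7, 9, 13).

5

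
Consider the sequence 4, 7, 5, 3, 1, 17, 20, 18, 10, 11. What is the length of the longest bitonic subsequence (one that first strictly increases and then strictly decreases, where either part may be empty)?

inc[i] = longest strictly increasing subsequence ending at i; dec[i] = longest strictly decreasing subsequence starting at i:
i:      1  2  3  4  5  6  7  8  9 10
a[i]:   4  7  5  3  1 17 20 18 10 11
inc:    1  2  2  1  1  3  4  4  3  4
dec:    3  4  3  2  1  2  3  2  1  1
Best peak at i=7 (value 20): inc=4, dec=3, length 4+3−1 = 6.

6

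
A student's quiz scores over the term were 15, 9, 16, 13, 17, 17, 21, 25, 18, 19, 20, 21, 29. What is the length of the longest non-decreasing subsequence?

Track the smallest tail for each achievable length (allowing ties):
15 → extends → [15]
9 → replaces 15 → [9]
16 → extends → [9, 16]
13 → replaces 16 → [9, 13]
17 → extends → [9, 13, 17]
17 → extends → [9, 13, 17, 17]
21 → extends → [9, 13, 17, 17, 21]
25 → extends → [9, 13, 17, 17, 21, 25]
18 → replaces 21 → [9, 13, 17, 17, 18, 25]
19 → replaces 25 → [9, 13, 17, 17, 18, 19]
20 → extends → [9, 13, 17, 17, 18, 19, 20]
21 → extends → [9, 13, 17, 17, 18, 19, 20, 21]
29 → extends → [9, 13, 17, 17, 18, 19, 20, 21, 29]
Nine tails, so the longest non-decreasing subsequence has length 9 (e.g. 15, 16, 17, 17, 18, 19, 20, 21, 29).

9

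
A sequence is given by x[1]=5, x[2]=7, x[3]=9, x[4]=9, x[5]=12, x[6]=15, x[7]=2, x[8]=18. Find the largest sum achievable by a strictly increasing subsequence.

Let S[i] be the best sum of a strictly increasing subsequence ending at i:
i:      1  2  3  4  5  6  7  8
x[i]:   5  7  9  9 12 15  2 18
S:      5 12 21 21 33 48  2 66
Maximum is 66 (e.g. 5 + 7 + 9 + 12 + 15 + 18).

66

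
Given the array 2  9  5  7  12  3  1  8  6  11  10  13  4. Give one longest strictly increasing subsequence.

2, 5, 7, 8, 11, 13

Patience tails give the LIS length; then backtrack through the dp parents:
2 → extends → [2]
9 → extends → [2, 9]
5 → replaces 9 → [2, 5]
7 → extends → [2, 5, 7]
12 → extends → [2, 5, 7, 12]
3 → replaces 5 → [2, 3, 7, 12]
1 → replaces 2 → [1, 3, 7, 12]
8 → replaces 12 → [1, 3, 7, 8]
6 → replaces 7 → [1, 3, 6, 8]
11 → extends → [1, 3, 6, 8, 11]
10 → replaces 11 → [1, 3, 6, 8, 10]
13 → extends → [1, 3, 6, 8, 10, 13]
4 → replaces 6 → [1, 3, 4, 8, 10, 13]
Length 6; one witness is 2, 5, 7, 8, 11, 13.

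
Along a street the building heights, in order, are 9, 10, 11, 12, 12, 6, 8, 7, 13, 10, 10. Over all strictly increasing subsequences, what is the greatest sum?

55

Let S[i] be the best sum of a strictly increasing subsequence ending at i:
i:      1  2  3  4  5  6  7  8  9 10 11
a[i]:   9 10 11 12 12  6  8  7 13 10 10
S:      9 19 30 42 42  6 14 13 55 24 24
Maximum is 55 (e.g. 9 + 10 + 11 + 12 + 13).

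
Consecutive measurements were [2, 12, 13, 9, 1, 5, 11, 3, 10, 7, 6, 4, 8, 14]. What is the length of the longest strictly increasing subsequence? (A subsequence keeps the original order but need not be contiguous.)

Let dp[i] be the length of the longest such subsequence ending at index i:
i:      1  2  3  4  5  6  7  8  9 10 11 12 13 14
a[i]:   2 12 13  9  1  5 11  3 10  7  6  4  8 14
dp:     1  2  3  2  1  2  3  2  3  3  3  3  4  5
Maximum dp value is 5.

5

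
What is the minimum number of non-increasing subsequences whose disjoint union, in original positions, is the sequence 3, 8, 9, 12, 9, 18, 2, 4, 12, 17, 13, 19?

6

The minimum number of non-increasing subsequences covering a sequence equals the length of its longest strictly increasing subsequence.
LIS length is 6 (e.g. 3, 8, 9, 12, 18, 19), so 6 piles are needed.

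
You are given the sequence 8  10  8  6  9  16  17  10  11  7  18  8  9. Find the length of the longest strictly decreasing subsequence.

3

Negate each value so 'decreasing' becomes 'increasing', then run patience tails on the negated sequence:
-8 → extends → [-8]
-10 → replaces -8 → [-10]
-8 → extends → [-10, -8]
-6 → extends → [-10, -8, -6]
-9 → replaces -8 → [-10, -9, -6]
-16 → replaces -10 → [-16, -9, -6]
-17 → replaces -16 → [-17, -9, -6]
-10 → replaces -9 → [-17, -10, -6]
-11 → replaces -10 → [-17, -11, -6]
-7 → replaces -6 → [-17, -11, -7]
-18 → replaces -17 → [-18, -11, -7]
-8 → replaces -7 → [-18, -11, -8]
-9 → replaces -8 → [-18, -11, -9]
Three tails, so the longest strictly decreasing subsequence of the original has length 3.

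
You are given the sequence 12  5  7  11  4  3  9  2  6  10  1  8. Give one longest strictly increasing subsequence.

5, 7, 9, 10

Patience tails give the LIS length; then backtrack through the dp parents:
12 → extends → [12]
5 → replaces 12 → [5]
7 → extends → [5, 7]
11 → extends → [5, 7, 11]
4 → replaces 5 → [4, 7, 11]
3 → replaces 4 → [3, 7, 11]
9 → replaces 11 → [3, 7, 9]
2 → replaces 3 → [2, 7, 9]
6 → replaces 7 → [2, 6, 9]
10 → extends → [2, 6, 9, 10]
1 → replaces 2 → [1, 6, 9, 10]
8 → replaces 9 → [1, 6, 8, 10]
Length 4; one witness is 5, 7, 9, 10.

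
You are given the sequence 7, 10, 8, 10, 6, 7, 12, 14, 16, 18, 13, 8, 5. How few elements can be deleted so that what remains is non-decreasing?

6

Fewest deletions = n − (longest non-decreasing subsequence).
i:      1  2  3  4  5  6  7  8  9 10 11 12 13
a[i]:   7 10  8 10  6  7 12 14 16 18 13  8  5
dp:     1  2  2  3  1  2  4  5  6  7  5  3  1
max dp = 7, so deletions = 13 − 7 = 6.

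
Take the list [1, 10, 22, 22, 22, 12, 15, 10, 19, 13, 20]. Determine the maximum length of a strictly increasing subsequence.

6

Let dp[i] be the length of the longest such subsequence ending at index i:
i:      1  2  3  4  5  6  7  8  9 10 11
a[i]:   1 10 22 22 22 12 15 10 19 13 20
dp:     1  2  3  3  3  3  4  2  5  4  6
Maximum dp value is 6.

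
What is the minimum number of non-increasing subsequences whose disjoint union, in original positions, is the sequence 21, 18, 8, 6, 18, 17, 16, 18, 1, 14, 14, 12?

3

Place each on the leftmost legal pile:
21 → new pile 1 (tops now [21])
18 → pile 1 (tops now [18])
8 → pile 1 (tops now [8])
6 → pile 1 (tops now [6])
18 → new pile 2 (tops now [6, 18])
17 → pile 2 (tops now [6, 17])
16 → pile 2 (tops now [6, 16])
18 → new pile 3 (tops now [6, 16, 18])
1 → pile 1 (tops now [1, 16, 18])
14 → pile 2 (tops now [1, 14, 18])
14 → pile 2 (tops now [1, 14, 18])
12 → pile 2 (tops now [1, 12, 18])
Three piles.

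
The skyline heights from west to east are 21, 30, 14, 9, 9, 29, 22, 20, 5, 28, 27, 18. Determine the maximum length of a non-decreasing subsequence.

4

Let dp[i] be the length of the longest such subsequence ending at index i:
i:      1  2  3  4  5  6  7  8  9 10 11 12
a[i]:  21 30 14  9  9 29 22 20  5 28 27 18
dp:     1  2  1  1  2  3  3  3  1  4  4  3
Maximum dp value is 4.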